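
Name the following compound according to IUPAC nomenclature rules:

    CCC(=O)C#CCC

The longest carbon chain that includes the carbonyl and the multiple bond has 7 carbons, so the parent hydride is heptane.
The highest-priority functional group is a ketone (C=O on an internal carbon), so the name ends in -one.
The chain contains a C≡C triple bond, so the unsaturation ending is -yne.
The numbering direction is chosen so that numbering from this end puts the carbonyl group at C-3 rather than C-5.
This places the carbonyl at C-3; the triple bond between C-4 and C-5.
The name is hept-4-yn-3-one.

hept-4-yn-3-one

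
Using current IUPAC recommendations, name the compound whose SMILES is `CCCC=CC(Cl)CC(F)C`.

Counting along the main chain through the multiple bond gives 9 carbons: the parent is nonane.
A C=C double bond in the chain gives the infix -ene-.
The numbering direction is chosen so that numbering from this end puts the double bond at C-4 rather than C-5.
That gives the double bond between C-4 and C-5; a chloro group at C-6; a fluoro group at C-8.
Prefixes are listed alphabetically: chloro, fluoro.
Putting it together: 6-chloro-8-fluoronon-4-ene.

6-chloro-8-fluoronon-4-ene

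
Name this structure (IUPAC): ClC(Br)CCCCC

The parent chain contains 6 carbons (hexane).
The numbering direction is chosen so that the substituent locant set {1,1} is lower than {6,6} at the first point of difference.
This places a bromo group at C-1; a chloro group at C-1.
The substituents are ordered alphabetically, ignoring any di-/tri- multipliers.
The name is 1-bromo-1-chlorohexane.

1-bromo-1-chlorohexane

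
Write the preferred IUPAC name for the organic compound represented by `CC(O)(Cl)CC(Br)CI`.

4-bromo-2-chloro-5-iodopentan-2-ol

Counting along the main chain through the –OH group gives 5 carbons: the parent is pentane.
An alcohol (–OH) is the principal characteristic group, giving the suffix -ol.
Choose the numbering such that numbering from this end puts the hydroxyl group at C-2 rather than C-4.
This places the hydroxyl at C-2; a bromo group at C-4; a chloro group at C-2; an iodo group at C-5.
The substituents are ordered alphabetically, ignoring any di-/tri- multipliers.
The name is 4-bromo-2-chloro-5-iodopentan-2-ol.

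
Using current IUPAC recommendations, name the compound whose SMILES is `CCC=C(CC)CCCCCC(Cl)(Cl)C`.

10,10-dichloro-4-ethylundec-3-ene

The longest carbon chain that includes the multiple bond has 11 carbons, so the parent hydride is undecane.
A C=C double bond in the chain gives the infix -ene-.
Number the chain so that numbering from this end puts the double bond at C-3 rather than C-8.
That gives the double bond between C-3 and C-4; two chloro groups at C-10; an ethyl group at C-4.
Prefixes are listed alphabetically: chloro, ethyl.
The name is 10,10-dichloro-4-ethylundec-3-ene.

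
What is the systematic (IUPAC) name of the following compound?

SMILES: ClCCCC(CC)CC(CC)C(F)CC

The parent chain contains 9 carbons (nonane).
Number the chain so that the substituent locant set {1,4,6,7} is lower than {3,4,6,9} at the first point of difference.
With this numbering: a chloro group at C-1; ethyl groups at C-4 and C-6; a fluoro group at C-7.
The substituents are ordered alphabetically, ignoring any di-/tri- multipliers.
Putting it together: 1-chloro-4,6-diethyl-7-fluorononane.

1-chloro-4,6-diethyl-7-fluorononane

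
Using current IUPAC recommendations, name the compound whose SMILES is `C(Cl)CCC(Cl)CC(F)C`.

The longest continuous carbon chain has 7 atoms, so the parent hydride is heptane.
Choose the numbering such that the substituent locant set {1,4,6} is lower than {2,4,7} at the first point of difference.
That gives chloro groups at C-1 and C-4; a fluoro group at C-6.
Substituent prefixes are cited in alphabetical order (multiplying prefixes like di-/tri- are ignored for ordering).
Putting it together: 1,4-dichloro-6-fluoroheptane.

1,4-dichloro-6-fluoroheptane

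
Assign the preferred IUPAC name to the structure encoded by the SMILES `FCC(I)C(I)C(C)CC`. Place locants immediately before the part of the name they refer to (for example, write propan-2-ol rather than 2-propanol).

The longest continuous carbon chain has 6 atoms, so the parent hydride is hexane.
Number the chain so that the substituent locant set {1,2,3,4} is lower than {3,4,5,6} at the first point of difference.
This places a fluoro group at C-1; iodo groups at C-2 and C-3; a methyl group at C-4.
Prefixes are listed alphabetically: fluoro, iodo, methyl.
Putting it together: 1-fluoro-2,3-diiodo-4-methylhexane.

1-fluoro-2,3-diiodo-4-methylhexane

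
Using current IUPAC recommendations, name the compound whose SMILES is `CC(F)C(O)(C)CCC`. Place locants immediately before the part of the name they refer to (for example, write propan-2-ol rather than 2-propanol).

The longest carbon chain that includes the –OH group has 6 carbons, so the parent hydride is hexane.
The principal characteristic group is an alcohol (–OH), named with the suffix -ol.
The numbering direction is chosen so that numbering from this end puts the hydroxyl group at C-3 rather than C-4.
This places the hydroxyl at C-3; a fluoro group at C-2; a methyl group at C-3.
Prefixes are listed alphabetically: fluoro, methyl.
Assembling the pieces gives 2-fluoro-3-methylhexan-3-ol.

2-fluoro-3-methylhexan-3-ol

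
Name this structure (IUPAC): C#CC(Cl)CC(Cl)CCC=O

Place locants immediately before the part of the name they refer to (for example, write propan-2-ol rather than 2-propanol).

The longest carbon chain that includes the –CHO group and the multiple bond has 8 carbons, so the parent hydride is octane.
The highest-priority functional group is an aldehyde (terminal –CHO), so the name ends in -al.
The chain contains a C≡C triple bond, so the unsaturation ending is -yne.
The numbering direction is chosen so that the aldehyde carbon is C-1 by definition.
With this numbering: the triple bond between C-7 and C-8; chloro groups at C-4 and C-6.
The name is 4,6-dichlorooct-7-ynal.

4,6-dichlorooct-7-ynal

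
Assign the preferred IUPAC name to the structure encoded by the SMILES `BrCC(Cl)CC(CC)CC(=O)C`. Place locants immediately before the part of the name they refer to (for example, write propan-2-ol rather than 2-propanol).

7-bromo-6-chloro-4-ethylheptan-2-one

Counting along the main chain through the carbonyl gives 7 carbons: the parent is heptane.
A ketone (C=O on an internal carbon) is the principal characteristic group, giving the suffix -one.
Choose the numbering such that numbering from this end puts the carbonyl group at C-2 rather than C-6.
With this numbering: the carbonyl at C-2; a bromo group at C-7; a chloro group at C-6; an ethyl group at C-4.
Substituent prefixes are cited in alphabetical order (multiplying prefixes like di-/tri- are ignored for ordering).
Assembling the pieces gives 7-bromo-6-chloro-4-ethylheptan-2-one.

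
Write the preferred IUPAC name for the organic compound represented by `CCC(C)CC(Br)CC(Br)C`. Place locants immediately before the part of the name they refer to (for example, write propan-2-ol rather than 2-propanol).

2,4-dibromo-6-methyloctane

The parent chain contains 8 carbons (octane).
Number the chain so that the substituent locant set {2,4,6} is lower than {3,5,7} at the first point of difference.
That gives bromo groups at C-2 and C-4; a methyl group at C-6.
Substituent prefixes are cited in alphabetical order (multiplying prefixes like di-/tri- are ignored for ordering).
The name is 2,4-dibromo-6-methyloctane.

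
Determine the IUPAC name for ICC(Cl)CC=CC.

The longest carbon chain that includes the multiple bond has 6 carbons, so the parent hydride is hexane.
A C=C double bond in the chain gives the infix -ene-.
The numbering direction is chosen so that numbering from this end puts the double bond at C-2 rather than C-4.
That gives the double bond between C-2 and C-3; a chloro group at C-5; an iodo group at C-6.
Substituent prefixes are cited in alphabetical order (multiplying prefixes like di-/tri- are ignored for ordering).
Assembling the pieces gives 5-chloro-6-iodohex-2-ene.

5-chloro-6-iodohex-2-ene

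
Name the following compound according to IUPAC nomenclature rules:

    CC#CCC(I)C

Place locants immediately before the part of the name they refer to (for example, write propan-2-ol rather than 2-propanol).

The longest chain bearing the multiple bond is 6 carbons long (hexane).
The chain contains a C≡C triple bond, so the unsaturation ending is -yne.
Choose the numbering such that numbering from this end puts the triple bond at C-2 rather than C-4.
With this numbering: the triple bond between C-2 and C-3; an iodo group at C-5.
The name is 5-iodohex-2-yne.

5-iodohex-2-yne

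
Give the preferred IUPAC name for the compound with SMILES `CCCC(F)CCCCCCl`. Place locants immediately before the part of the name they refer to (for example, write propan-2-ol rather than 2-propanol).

1-chloro-6-fluorononane

The parent chain contains 9 carbons (nonane).
Choose the numbering such that the substituent locant set {1,6} is lower than {4,9} at the first point of difference.
With this numbering: a chloro group at C-1; a fluoro group at C-6.
Substituent prefixes are cited in alphabetical order (multiplying prefixes like di-/tri- are ignored for ordering).
The name is 1-chloro-6-fluorononane.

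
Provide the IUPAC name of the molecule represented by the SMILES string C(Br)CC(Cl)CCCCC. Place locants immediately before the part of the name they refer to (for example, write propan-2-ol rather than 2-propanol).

1-bromo-3-chlorooctane

The parent chain contains 8 carbons (octane).
Choose the numbering such that the substituent locant set {1,3} is lower than {6,8} at the first point of difference.
This places a bromo group at C-1; a chloro group at C-3.
The substituents are ordered alphabetically, ignoring any di-/tri- multipliers.
Putting it together: 1-bromo-3-chlorooctane.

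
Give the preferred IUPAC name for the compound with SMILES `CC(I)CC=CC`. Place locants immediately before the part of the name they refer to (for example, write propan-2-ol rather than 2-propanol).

Counting along the main chain through the multiple bond gives 6 carbons: the parent is hexane.
The chain contains a C=C double bond, so the unsaturation ending is -ene.
The numbering direction is chosen so that numbering from this end puts the double bond at C-2 rather than C-4.
This places the double bond between C-2 and C-3; an iodo group at C-5.
Assembling the pieces gives 5-iodohex-2-ene.

5-iodohex-2-ene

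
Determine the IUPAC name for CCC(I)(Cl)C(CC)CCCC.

The longest continuous carbon chain has 8 atoms, so the parent hydride is octane.
Number the chain so that the substituent locant set {3,3,4} is lower than {5,6,6} at the first point of difference.
This places a chloro group at C-3; an ethyl group at C-4; an iodo group at C-3.
Prefixes are listed alphabetically: chloro, ethyl, iodo.
The name is 3-chloro-4-ethyl-3-iodooctane.

3-chloro-4-ethyl-3-iodooctane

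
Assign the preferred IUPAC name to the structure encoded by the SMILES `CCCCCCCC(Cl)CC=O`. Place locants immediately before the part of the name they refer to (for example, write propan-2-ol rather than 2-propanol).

The longest carbon chain that includes the –CHO group has 10 carbons, so the parent hydride is decane.
The highest-priority functional group is an aldehyde (terminal –CHO), so the name ends in -al.
The numbering direction is chosen so that the aldehyde carbon is C-1 by definition.
This places a chloro group at C-3.
Assembling the pieces gives 3-chlorodecanal.

3-chlorodecanal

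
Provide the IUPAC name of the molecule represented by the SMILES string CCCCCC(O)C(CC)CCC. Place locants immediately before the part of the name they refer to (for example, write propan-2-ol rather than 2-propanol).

The longest chain bearing the –OH group is 10 carbons long (decane).
The principal characteristic group is an alcohol (–OH), named with the suffix -ol.
The numbering direction is chosen so that numbering from this end puts the hydroxyl group at C-5 rather than C-6.
With this numbering: the hydroxyl at C-5; an ethyl group at C-4.
The name is 4-ethyldecan-5-ol.

4-ethyldecan-5-ol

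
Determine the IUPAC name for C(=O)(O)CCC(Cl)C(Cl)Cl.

Counting along the main chain through the –COOH group gives 5 carbons: the parent is pentane.
The highest-priority functional group is a carboxylic acid (terminal –COOH), so the name ends in -oic acid.
The numbering direction is chosen so that the carboxylic acid carbon is C-1 by definition.
With this numbering: chloro groups at C-4 and C-5 (×2).
The name is 4,5,5-trichloropentanoic acid.

4,5,5-trichloropentanoic acid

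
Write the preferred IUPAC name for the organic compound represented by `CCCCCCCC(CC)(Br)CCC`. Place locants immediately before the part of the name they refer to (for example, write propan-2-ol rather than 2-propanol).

The parent chain contains 11 carbons (undecane).
The numbering direction is chosen so that the substituent locant set {4,4} is lower than {8,8} at the first point of difference.
With this numbering: a bromo group at C-4; an ethyl group at C-4.
The substituents are ordered alphabetically, ignoring any di-/tri- multipliers.
Putting it together: 4-bromo-4-ethylundecane.

4-bromo-4-ethylundecane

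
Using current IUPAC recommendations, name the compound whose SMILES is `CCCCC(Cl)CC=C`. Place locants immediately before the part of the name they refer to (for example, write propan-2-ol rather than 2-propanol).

4-chlorooct-1-ene

Counting along the main chain through the multiple bond gives 8 carbons: the parent is octane.
A C=C double bond in the chain gives the infix -ene-.
The numbering direction is chosen so that numbering from this end puts the double bond at C-1 rather than C-7.
That gives the double bond between C-1 and C-2; a chloro group at C-4.
Putting it together: 4-chlorooct-1-ene.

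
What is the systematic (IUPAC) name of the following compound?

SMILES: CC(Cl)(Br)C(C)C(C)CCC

2-bromo-2-chloro-3,4-dimethylheptane

The longest continuous carbon chain has 7 atoms, so the parent hydride is heptane.
Number the chain so that the substituent locant set {2,2,3,4} is lower than {4,5,6,6} at the first point of difference.
This places a bromo group at C-2; a chloro group at C-2; methyl groups at C-3 and C-4.
The substituents are ordered alphabetically, ignoring any di-/tri- multipliers.
Assembling the pieces gives 2-bromo-2-chloro-3,4-dimethylheptane.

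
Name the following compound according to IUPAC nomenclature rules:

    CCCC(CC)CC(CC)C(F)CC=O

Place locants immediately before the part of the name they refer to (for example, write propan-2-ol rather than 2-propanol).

The longest chain bearing the –CHO group is 9 carbons long (nonane).
The principal characteristic group is an aldehyde (terminal –CHO), named with the suffix -al.
Choose the numbering such that the aldehyde carbon is C-1 by definition.
With this numbering: ethyl groups at C-4 and C-6; a fluoro group at C-3.
The substituents are ordered alphabetically, ignoring any di-/tri- multipliers.
Putting it together: 4,6-diethyl-3-fluorononanal.

4,6-diethyl-3-fluorononanal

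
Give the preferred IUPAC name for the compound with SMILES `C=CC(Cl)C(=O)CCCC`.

The longest carbon chain that includes the carbonyl and the multiple bond has 8 carbons, so the parent hydride is octane.
The principal characteristic group is a ketone (C=O on an internal carbon), named with the suffix -one.
The chain contains a C=C double bond, so the unsaturation ending is -ene.
The numbering direction is chosen so that numbering from this end puts the carbonyl group at C-4 rather than C-5.
That gives the carbonyl at C-4; the double bond between C-1 and C-2; a chloro group at C-3.
Putting it together: 3-chlorooct-1-en-4-one.

3-chlorooct-1-en-4-one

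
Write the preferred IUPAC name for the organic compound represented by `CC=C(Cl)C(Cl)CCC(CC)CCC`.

3,4-dichloro-7-ethyldec-2-ene

The longest carbon chain that includes the multiple bond has 10 carbons, so the parent hydride is decane.
There is one C=C double bond, indicated by the ending -ene.
Choose the numbering such that numbering from this end puts the double bond at C-2 rather than C-8.
This places the double bond between C-2 and C-3; chloro groups at C-3 and C-4; an ethyl group at C-7.
The substituents are ordered alphabetically, ignoring any di-/tri- multipliers.
Assembling the pieces gives 3,4-dichloro-7-ethyldec-2-ene.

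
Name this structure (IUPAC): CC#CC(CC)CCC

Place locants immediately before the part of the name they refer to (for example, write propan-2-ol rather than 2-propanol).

4-ethylhept-2-yne

The longest chain bearing the multiple bond is 7 carbons long (heptane).
The chain contains a C≡C triple bond, so the unsaturation ending is -yne.
Choose the numbering such that numbering from this end puts the triple bond at C-2 rather than C-5.
With this numbering: the triple bond between C-2 and C-3; an ethyl group at C-4.
Putting it together: 4-ethylhept-2-yne.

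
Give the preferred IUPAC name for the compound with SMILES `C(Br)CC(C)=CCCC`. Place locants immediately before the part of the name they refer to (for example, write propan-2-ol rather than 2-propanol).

1-bromo-3-methylhept-3-ene

The longest carbon chain that includes the multiple bond has 7 carbons, so the parent hydride is heptane.
A C=C double bond in the chain gives the infix -ene-.
Choose the numbering such that numbering from this end puts the double bond at C-3 rather than C-4.
This places the double bond between C-3 and C-4; a bromo group at C-1; a methyl group at C-3.
Substituent prefixes are cited in alphabetical order (multiplying prefixes like di-/tri- are ignored for ordering).
Putting it together: 1-bromo-3-methylhept-3-ene.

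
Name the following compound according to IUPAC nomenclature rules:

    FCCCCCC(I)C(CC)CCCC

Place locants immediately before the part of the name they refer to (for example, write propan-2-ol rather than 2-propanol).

The longest carbon chain is 11 atoms: the parent is undecane.
Choose the numbering such that the substituent locant set {1,6,7} is lower than {5,6,11} at the first point of difference.
With this numbering: an ethyl group at C-7; a fluoro group at C-1; an iodo group at C-6.
The substituents are ordered alphabetically, ignoring any di-/tri- multipliers.
Assembling the pieces gives 7-ethyl-1-fluoro-6-iodoundecane.

7-ethyl-1-fluoro-6-iodoundecane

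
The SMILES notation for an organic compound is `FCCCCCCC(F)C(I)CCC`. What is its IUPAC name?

The longest carbon chain is 11 atoms: the parent is undecane.
Choose the numbering such that the substituent locant set {1,7,8} is lower than {4,5,11} at the first point of difference.
This places fluoro groups at C-1 and C-7; an iodo group at C-8.
Substituent prefixes are cited in alphabetical order (multiplying prefixes like di-/tri- are ignored for ordering).
The name is 1,7-difluoro-8-iodoundecane.

1,7-difluoro-8-iodoundecane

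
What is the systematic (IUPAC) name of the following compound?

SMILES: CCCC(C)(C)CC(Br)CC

3-bromo-5,5-dimethyloctane

The longest carbon chain is 8 atoms: the parent is octane.
Number the chain so that the substituent locant set {3,5,5} is lower than {4,4,6} at the first point of difference.
That gives a bromo group at C-3; two methyl groups at C-5.
The substituents are ordered alphabetically, ignoring any di-/tri- multipliers.
Assembling the pieces gives 3-bromo-5,5-dimethyloctane.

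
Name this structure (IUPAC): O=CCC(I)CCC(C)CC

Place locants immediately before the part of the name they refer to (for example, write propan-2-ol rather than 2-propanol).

3-iodo-6-methyloctanal

Counting along the main chain through the –CHO group gives 8 carbons: the parent is octane.
An aldehyde (terminal –CHO) is the principal characteristic group, giving the suffix -al.
The numbering direction is chosen so that the aldehyde carbon is C-1 by definition.
This places an iodo group at C-3; a methyl group at C-6.
The substituents are ordered alphabetically, ignoring any di-/tri- multipliers.
Assembling the pieces gives 3-iodo-6-methyloctanal.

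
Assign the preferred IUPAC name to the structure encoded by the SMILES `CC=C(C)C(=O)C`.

The longest carbon chain that includes the carbonyl and the multiple bond has 5 carbons, so the parent hydride is pentane.
A ketone (C=O on an internal carbon) is the principal characteristic group, giving the suffix -one.
There is one C=C double bond, indicated by the ending -ene.
Number the chain so that numbering from this end puts the carbonyl group at C-2 rather than C-4.
With this numbering: the carbonyl at C-2; the double bond between C-3 and C-4; a methyl group at C-3.
The name is 3-methylpent-3-en-2-one.

3-methylpent-3-en-2-one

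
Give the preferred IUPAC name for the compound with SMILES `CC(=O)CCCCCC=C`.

The longest carbon chain that includes the carbonyl and the multiple bond has 9 carbons, so the parent hydride is nonane.
A ketone (C=O on an internal carbon) is the principal characteristic group, giving the suffix -one.
A C=C double bond in the chain gives the infix -ene-.
Choose the numbering such that numbering from this end puts the carbonyl group at C-2 rather than C-8.
That gives the carbonyl at C-2; the double bond between C-8 and C-9.
The name is non-8-en-2-one.

non-8-en-2-one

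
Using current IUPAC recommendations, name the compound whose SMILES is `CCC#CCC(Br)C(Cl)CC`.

6-bromo-7-chloronon-3-yne

The longest carbon chain that includes the multiple bond has 9 carbons, so the parent hydride is nonane.
The chain contains a C≡C triple bond, so the unsaturation ending is -yne.
Number the chain so that numbering from this end puts the triple bond at C-3 rather than C-6.
With this numbering: the triple bond between C-3 and C-4; a bromo group at C-6; a chloro group at C-7.
The substituents are ordered alphabetically, ignoring any di-/tri- multipliers.
Assembling the pieces gives 6-bromo-7-chloronon-3-yne.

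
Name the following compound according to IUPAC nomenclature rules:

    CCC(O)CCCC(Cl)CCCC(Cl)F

7,11-dichloro-11-fluoroundecan-3-ol

The longest chain bearing the –OH group is 11 carbons long (undecane).
The principal characteristic group is an alcohol (–OH), named with the suffix -ol.
Number the chain so that numbering from this end puts the hydroxyl group at C-3 rather than C-9.
This places the hydroxyl at C-3; chloro groups at C-7 and C-11; a fluoro group at C-11.
The substituents are ordered alphabetically, ignoring any di-/tri- multipliers.
Putting it together: 7,11-dichloro-11-fluoroundecan-3-ol.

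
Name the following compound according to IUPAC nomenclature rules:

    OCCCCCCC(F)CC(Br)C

The longest carbon chain that includes the –OH group has 10 carbons, so the parent hydride is decane.
An alcohol (–OH) is the principal characteristic group, giving the suffix -ol.
Choose the numbering such that numbering from this end puts the hydroxyl group at C-1 rather than C-10.
This places the hydroxyl at C-1; a bromo group at C-9; a fluoro group at C-7.
Substituent prefixes are cited in alphabetical order (multiplying prefixes like di-/tri- are ignored for ordering).
The name is 9-bromo-7-fluorodecan-1-ol.

9-bromo-7-fluorodecan-1-ol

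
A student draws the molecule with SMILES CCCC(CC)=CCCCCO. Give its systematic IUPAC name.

6-ethylnon-5-en-1-ol

The longest chain bearing the –OH group and the multiple bond is 9 carbons long (nonane).
An alcohol (–OH) is the principal characteristic group, giving the suffix -ol.
There is one C=C double bond, indicated by the ending -ene.
Choose the numbering such that numbering from this end puts the hydroxyl group at C-1 rather than C-9.
This places the hydroxyl at C-1; the double bond between C-5 and C-6; an ethyl group at C-6.
Assembling the pieces gives 6-ethylnon-5-en-1-ol.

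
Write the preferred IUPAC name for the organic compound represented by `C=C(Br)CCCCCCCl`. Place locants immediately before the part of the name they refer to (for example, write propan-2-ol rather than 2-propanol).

The longest carbon chain that includes the multiple bond has 8 carbons, so the parent hydride is octane.
There is one C=C double bond, indicated by the ending -ene.
The numbering direction is chosen so that numbering from this end puts the double bond at C-1 rather than C-7.
That gives the double bond between C-1 and C-2; a bromo group at C-2; a chloro group at C-8.
Prefixes are listed alphabetically: bromo, chloro.
Assembling the pieces gives 2-bromo-8-chlorooct-1-ene.

2-bromo-8-chlorooct-1-ene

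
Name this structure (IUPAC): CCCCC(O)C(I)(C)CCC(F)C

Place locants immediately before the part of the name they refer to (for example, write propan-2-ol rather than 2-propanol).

The longest chain bearing the –OH group is 10 carbons long (decane).
The highest-priority functional group is an alcohol (–OH), so the name ends in -ol.
Choose the numbering such that numbering from this end puts the hydroxyl group at C-5 rather than C-6.
With this numbering: the hydroxyl at C-5; a fluoro group at C-9; an iodo group at C-6; a methyl group at C-6.
Substituent prefixes are cited in alphabetical order (multiplying prefixes like di-/tri- are ignored for ordering).
Putting it together: 9-fluoro-6-iodo-6-methyldecan-5-ol.

9-fluoro-6-iodo-6-methyldecan-5-ol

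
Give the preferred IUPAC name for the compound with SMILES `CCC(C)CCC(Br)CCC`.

6-bromo-3-methylnonane

The longest carbon chain is 9 atoms: the parent is nonane.
Number the chain so that the substituent locant set {3,6} is lower than {4,7} at the first point of difference.
With this numbering: a bromo group at C-6; a methyl group at C-3.
The substituents are ordered alphabetically, ignoring any di-/tri- multipliers.
The name is 6-bromo-3-methylnonane.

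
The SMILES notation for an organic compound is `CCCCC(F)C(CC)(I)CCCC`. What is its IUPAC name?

The longest continuous carbon chain has 10 atoms, so the parent hydride is decane.
Number the chain so that the substituent locant set {5,5,6} is lower than {5,6,6} at the first point of difference.
That gives an ethyl group at C-5; a fluoro group at C-6; an iodo group at C-5.
Prefixes are listed alphabetically: ethyl, fluoro, iodo.
Assembling the pieces gives 5-ethyl-6-fluoro-5-iododecane.

5-ethyl-6-fluoro-5-iododecane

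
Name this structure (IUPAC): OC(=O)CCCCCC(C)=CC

The longest chain bearing the –COOH group and the multiple bond is 9 carbons long (nonane).
The highest-priority functional group is a carboxylic acid (terminal –COOH), so the name ends in -oic acid.
The chain contains a C=C double bond, so the unsaturation ending is -ene.
The numbering direction is chosen so that the carboxylic acid carbon is C-1 by definition.
With this numbering: the double bond between C-7 and C-8; a methyl group at C-7.
Putting it together: 7-methylnon-7-enoic acid.

7-methylnon-7-enoic acid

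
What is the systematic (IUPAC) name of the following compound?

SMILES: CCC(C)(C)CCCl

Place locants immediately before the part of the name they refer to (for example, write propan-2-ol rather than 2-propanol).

1-chloro-3,3-dimethylpentane

The longest continuous carbon chain has 5 atoms, so the parent hydride is pentane.
The numbering direction is chosen so that the substituent locant set {1,3,3} is lower than {3,3,5} at the first point of difference.
With this numbering: a chloro group at C-1; two methyl groups at C-3.
Substituent prefixes are cited in alphabetical order (multiplying prefixes like di-/tri- are ignored for ordering).
Assembling the pieces gives 1-chloro-3,3-dimethylpentane.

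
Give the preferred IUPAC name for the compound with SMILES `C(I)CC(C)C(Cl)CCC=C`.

The longest chain bearing the multiple bond is 8 carbons long (octane).
The chain contains a C=C double bond, so the unsaturation ending is -ene.
The numbering direction is chosen so that numbering from this end puts the double bond at C-1 rather than C-7.
That gives the double bond between C-1 and C-2; a chloro group at C-5; an iodo group at C-8; a methyl group at C-6.
The substituents are ordered alphabetically, ignoring any di-/tri- multipliers.
Assembling the pieces gives 5-chloro-8-iodo-6-methyloct-1-ene.

5-chloro-8-iodo-6-methyloct-1-ene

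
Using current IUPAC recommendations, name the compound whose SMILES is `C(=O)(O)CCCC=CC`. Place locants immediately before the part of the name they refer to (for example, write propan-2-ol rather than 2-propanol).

hept-5-enoic acid

The longest carbon chain that includes the –COOH group and the multiple bond has 7 carbons, so the parent hydride is heptane.
The principal characteristic group is a carboxylic acid (terminal –COOH), named with the suffix -oic acid.
A C=C double bond in the chain gives the infix -ene-.
The numbering direction is chosen so that the carboxylic acid carbon is C-1 by definition.
This places the double bond between C-5 and C-6.
Putting it together: hept-5-enoic acid.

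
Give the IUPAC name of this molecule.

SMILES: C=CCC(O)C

The longest chain bearing the –OH group and the multiple bond is 5 carbons long (pentane).
The principal characteristic group is an alcohol (–OH), named with the suffix -ol.
A C=C double bond in the chain gives the infix -ene-.
Choose the numbering such that numbering from this end puts the hydroxyl group at C-2 rather than C-4.
That gives the hydroxyl at C-2; the double bond between C-4 and C-5.
Assembling the pieces gives pent-4-en-2-ol.

pent-4-en-2-ol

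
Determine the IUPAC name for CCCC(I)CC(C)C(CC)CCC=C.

5-ethyl-8-iodo-6-methylundec-1-ene

The longest carbon chain that includes the multiple bond has 11 carbons, so the parent hydride is undecane.
A C=C double bond in the chain gives the infix -ene-.
Choose the numbering such that numbering from this end puts the double bond at C-1 rather than C-10.
With this numbering: the double bond between C-1 and C-2; an ethyl group at C-5; an iodo group at C-8; a methyl group at C-6.
Substituent prefixes are cited in alphabetical order (multiplying prefixes like di-/tri- are ignored for ordering).
The name is 5-ethyl-8-iodo-6-methylundec-1-ene.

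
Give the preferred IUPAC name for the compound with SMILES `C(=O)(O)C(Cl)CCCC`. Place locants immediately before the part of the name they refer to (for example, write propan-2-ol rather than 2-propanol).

Counting along the main chain through the –COOH group gives 6 carbons: the parent is hexane.
A carboxylic acid (terminal –COOH) is the principal characteristic group, giving the suffix -oic acid.
Choose the numbering such that the carboxylic acid carbon is C-1 by definition.
With this numbering: a chloro group at C-2.
The name is 2-chlorohexanoic acid.

2-chlorohexanoic acid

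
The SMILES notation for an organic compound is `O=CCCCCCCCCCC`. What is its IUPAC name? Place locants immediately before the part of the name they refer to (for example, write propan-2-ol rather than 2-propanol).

The longest chain bearing the –CHO group is 11 carbons long (undecane).
An aldehyde (terminal –CHO) is the principal characteristic group, giving the suffix -al.
The numbering direction is chosen so that the aldehyde carbon is C-1 by definition.
Putting it together: undecanal.

undecanal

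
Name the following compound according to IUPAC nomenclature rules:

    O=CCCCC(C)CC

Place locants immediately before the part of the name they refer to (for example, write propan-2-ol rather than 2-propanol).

The longest carbon chain that includes the –CHO group has 7 carbons, so the parent hydride is heptane.
The principal characteristic group is an aldehyde (terminal –CHO), named with the suffix -al.
Number the chain so that the aldehyde carbon is C-1 by definition.
With this numbering: a methyl group at C-5.
Assembling the pieces gives 5-methylheptanal.

5-methylheptanal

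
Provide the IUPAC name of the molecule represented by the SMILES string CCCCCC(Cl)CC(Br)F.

The longest carbon chain is 8 atoms: the parent is octane.
Number the chain so that the substituent locant set {1,1,3} is lower than {6,8,8} at the first point of difference.
This places a bromo group at C-1; a chloro group at C-3; a fluoro group at C-1.
The substituents are ordered alphabetically, ignoring any di-/tri- multipliers.
The name is 1-bromo-3-chloro-1-fluorooctane.

1-bromo-3-chloro-1-fluorooctane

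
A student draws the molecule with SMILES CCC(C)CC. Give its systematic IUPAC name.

The longest carbon chain is 5 atoms: the parent is pentane.
The molecule is symmetric, so either numbering direction gives the same locants.
This places a methyl group at C-3.
Assembling the pieces gives 3-methylpentane.

3-methylpentane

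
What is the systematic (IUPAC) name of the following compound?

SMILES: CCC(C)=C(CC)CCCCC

4-ethyl-3-methylnon-3-ene

The longest carbon chain that includes the multiple bond has 9 carbons, so the parent hydride is nonane.
The chain contains a C=C double bond, so the unsaturation ending is -ene.
Number the chain so that numbering from this end puts the double bond at C-3 rather than C-6.
That gives the double bond between C-3 and C-4; an ethyl group at C-4; a methyl group at C-3.
Substituent prefixes are cited in alphabetical order (multiplying prefixes like di-/tri- are ignored for ordering).
Assembling the pieces gives 4-ethyl-3-methylnon-3-ene.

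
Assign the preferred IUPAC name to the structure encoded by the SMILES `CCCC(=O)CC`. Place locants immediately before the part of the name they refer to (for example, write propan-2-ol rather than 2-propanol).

Counting along the main chain through the carbonyl gives 6 carbons: the parent is hexane.
The highest-priority functional group is a ketone (C=O on an internal carbon), so the name ends in -one.
Choose the numbering such that numbering from this end puts the carbonyl group at C-3 rather than C-4.
That gives the carbonyl at C-3.
Assembling the pieces gives hexan-3-one.

hexan-3-one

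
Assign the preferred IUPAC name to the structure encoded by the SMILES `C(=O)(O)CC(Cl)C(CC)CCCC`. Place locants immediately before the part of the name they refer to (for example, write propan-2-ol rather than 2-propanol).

The longest carbon chain that includes the –COOH group has 8 carbons, so the parent hydride is octane.
A carboxylic acid (terminal –COOH) is the principal characteristic group, giving the suffix -oic acid.
Number the chain so that the carboxylic acid carbon is C-1 by definition.
That gives a chloro group at C-3; an ethyl group at C-4.
The substituents are ordered alphabetically, ignoring any di-/tri- multipliers.
The name is 3-chloro-4-ethyloctanoic acid.

3-chloro-4-ethyloctanoic acid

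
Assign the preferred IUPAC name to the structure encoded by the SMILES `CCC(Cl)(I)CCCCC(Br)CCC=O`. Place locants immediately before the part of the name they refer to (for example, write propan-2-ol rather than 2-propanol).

The longest carbon chain that includes the –CHO group has 11 carbons, so the parent hydride is undecane.
The highest-priority functional group is an aldehyde (terminal –CHO), so the name ends in -al.
Choose the numbering such that the aldehyde carbon is C-1 by definition.
That gives a bromo group at C-4; a chloro group at C-9; an iodo group at C-9.
Prefixes are listed alphabetically: bromo, chloro, iodo.
Putting it together: 4-bromo-9-chloro-9-iodoundecanal.

4-bromo-9-chloro-9-iodoundecanal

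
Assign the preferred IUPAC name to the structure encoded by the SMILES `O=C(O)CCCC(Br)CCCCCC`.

Counting along the main chain through the –COOH group gives 11 carbons: the parent is undecane.
The highest-priority functional group is a carboxylic acid (terminal –COOH), so the name ends in -oic acid.
Number the chain so that the carboxylic acid carbon is C-1 by definition.
This places a bromo group at C-5.
The name is 5-bromoundecanoic acid.

5-bromoundecanoic acid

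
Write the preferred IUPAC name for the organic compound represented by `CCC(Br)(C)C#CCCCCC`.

The longest carbon chain that includes the multiple bond has 10 carbons, so the parent hydride is decane.
The chain contains a C≡C triple bond, so the unsaturation ending is -yne.
Choose the numbering such that numbering from this end puts the triple bond at C-4 rather than C-6.
This places the triple bond between C-4 and C-5; a bromo group at C-3; a methyl group at C-3.
Prefixes are listed alphabetically: bromo, methyl.
The name is 3-bromo-3-methyldec-4-yne.

3-bromo-3-methyldec-4-yne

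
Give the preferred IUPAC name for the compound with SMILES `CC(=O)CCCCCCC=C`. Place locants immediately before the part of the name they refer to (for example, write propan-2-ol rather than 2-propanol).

Counting along the main chain through the carbonyl and the multiple bond gives 10 carbons: the parent is decane.
A ketone (C=O on an internal carbon) is the principal characteristic group, giving the suffix -one.
The chain contains a C=C double bond, so the unsaturation ending is -ene.
Choose the numbering such that numbering from this end puts the carbonyl group at C-2 rather than C-9.
This places the carbonyl at C-2; the double bond between C-9 and C-10.
Putting it together: dec-9-en-2-one.

dec-9-en-2-one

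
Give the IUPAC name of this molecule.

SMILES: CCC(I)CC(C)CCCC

The longest carbon chain is 9 atoms: the parent is nonane.
Choose the numbering such that the substituent locant set {3,5} is lower than {5,7} at the first point of difference.
That gives an iodo group at C-3; a methyl group at C-5.
Prefixes are listed alphabetically: iodo, methyl.
Putting it together: 3-iodo-5-methylnonane.

3-iodo-5-methylnonane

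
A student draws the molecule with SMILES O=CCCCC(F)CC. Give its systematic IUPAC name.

The longest carbon chain that includes the –CHO group has 7 carbons, so the parent hydride is heptane.
The highest-priority functional group is an aldehyde (terminal –CHO), so the name ends in -al.
The numbering direction is chosen so that the aldehyde carbon is C-1 by definition.
That gives a fluoro group at C-5.
Putting it together: 5-fluoroheptanal.

5-fluoroheptanal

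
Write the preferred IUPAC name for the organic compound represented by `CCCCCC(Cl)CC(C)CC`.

5-chloro-3-methyldecane

The longest carbon chain is 10 atoms: the parent is decane.
Number the chain so that the substituent locant set {3,5} is lower than {6,8} at the first point of difference.
That gives a chloro group at C-5; a methyl group at C-3.
Substituent prefixes are cited in alphabetical order (multiplying prefixes like di-/tri- are ignored for ordering).
Putting it together: 5-chloro-3-methyldecane.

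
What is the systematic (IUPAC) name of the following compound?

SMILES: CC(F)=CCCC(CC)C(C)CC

6-ethyl-2-fluoro-7-methylnon-2-ene

The longest carbon chain that includes the multiple bond has 9 carbons, so the parent hydride is nonane.
The chain contains a C=C double bond, so the unsaturation ending is -ene.
Number the chain so that numbering from this end puts the double bond at C-2 rather than C-7.
That gives the double bond between C-2 and C-3; an ethyl group at C-6; a fluoro group at C-2; a methyl group at C-7.
The substituents are ordered alphabetically, ignoring any di-/tri- multipliers.
The name is 6-ethyl-2-fluoro-7-methylnon-2-ene.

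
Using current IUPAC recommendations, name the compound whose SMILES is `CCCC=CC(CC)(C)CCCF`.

Counting along the main chain through the multiple bond gives 9 carbons: the parent is nonane.
The chain contains a C=C double bond, so the unsaturation ending is -ene.
Number the chain so that numbering from this end puts the double bond at C-4 rather than C-5.
This places the double bond between C-4 and C-5; an ethyl group at C-6; a fluoro group at C-9; a methyl group at C-6.
The substituents are ordered alphabetically, ignoring any di-/tri- multipliers.
Assembling the pieces gives 6-ethyl-9-fluoro-6-methylnon-4-ene.

6-ethyl-9-fluoro-6-methylnon-4-ene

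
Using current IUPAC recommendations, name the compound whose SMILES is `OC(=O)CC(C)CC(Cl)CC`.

5-chloro-3-methylheptanoic acid

Counting along the main chain through the –COOH group gives 7 carbons: the parent is heptane.
The principal characteristic group is a carboxylic acid (terminal –COOH), named with the suffix -oic acid.
Number the chain so that the carboxylic acid carbon is C-1 by definition.
That gives a chloro group at C-5; a methyl group at C-3.
The substituents are ordered alphabetically, ignoring any di-/tri- multipliers.
The name is 5-chloro-3-methylheptanoic acid.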